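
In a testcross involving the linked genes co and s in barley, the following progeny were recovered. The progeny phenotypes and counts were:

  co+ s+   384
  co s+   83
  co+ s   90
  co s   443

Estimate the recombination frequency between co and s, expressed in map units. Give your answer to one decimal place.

17.3 map units

The two most frequent classes, co+ s+ (384) and co s (443), are the parental types, so the F1 was co+ s+ / co s.
The recombinant classes are co+ s and co s+: 90 + 83 = 173.
Recombination frequency = 173/1000 = 0.1730 ≈ 17.3%, i.e. 17.3 map units.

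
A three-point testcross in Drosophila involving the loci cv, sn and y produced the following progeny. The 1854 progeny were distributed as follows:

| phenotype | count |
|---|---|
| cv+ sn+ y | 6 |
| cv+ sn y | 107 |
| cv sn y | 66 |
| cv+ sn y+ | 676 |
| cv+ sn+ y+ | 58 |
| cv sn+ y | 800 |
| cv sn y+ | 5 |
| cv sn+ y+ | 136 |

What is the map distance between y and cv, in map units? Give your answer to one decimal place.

13.7 map units

The two most frequent reciprocal classes, cv sn+ y and cv+ sn y+, are the parental types, so the F1 was cv sn+ y / cv+ sn y+.
The two rarest classes, cv+ sn+ y and cv sn y+, are the double crossovers. Comparing them with the parentals, only the cv allele has switched, so cv is the middle locus and the order is sn – cv – y.
Crossovers in the cv–y interval produce the single-crossover classes cv sn+ y+ and cv+ sn y (136 + 107 = 243) plus the double crossovers (11).
RF(cv–y) = (243 + 11) / 1854 = 254/1854 = 0.1370 → 13.7 map units.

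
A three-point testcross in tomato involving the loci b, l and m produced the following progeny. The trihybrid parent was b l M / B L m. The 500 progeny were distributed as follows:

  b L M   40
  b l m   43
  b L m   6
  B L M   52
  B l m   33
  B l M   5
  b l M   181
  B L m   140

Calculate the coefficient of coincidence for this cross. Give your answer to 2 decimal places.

0.62

The two rarest classes, B l M and b L m, are the double crossovers. Comparing them with the parentals, only the b allele has switched, so b is the middle locus and the order is m – b – l.
m–b: (95 + 11)/500 = 0.2120; b–l: (73 + 11)/500 = 0.1680.
Expected DCO frequency = 0.2120 × 0.1680 ≈ 0.03562; observed = 11/500 ≈ 0.02200.
Coefficient of coincidence = 0.02200/0.03562 ≈ 0.62.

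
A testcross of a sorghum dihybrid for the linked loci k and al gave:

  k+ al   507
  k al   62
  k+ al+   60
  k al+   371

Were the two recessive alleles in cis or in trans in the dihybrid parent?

The two most frequent classes are k+ al (507) and k al+ (371); these are the parental (non-recombinant) types.
So the F1 carried k+ al on one chromosome and k al+ on the other — the recessive alleles are on opposite chromosomes (trans / repulsion).

trans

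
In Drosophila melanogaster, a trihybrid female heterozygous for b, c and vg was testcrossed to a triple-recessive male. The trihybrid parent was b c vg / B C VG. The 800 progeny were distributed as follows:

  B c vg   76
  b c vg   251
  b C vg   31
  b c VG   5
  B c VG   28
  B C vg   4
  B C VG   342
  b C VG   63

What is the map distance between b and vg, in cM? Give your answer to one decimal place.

18.5 cM

The two rarest classes, b c VG and B C vg, are the double crossovers. Comparing them with the parentals, only the vg allele has switched, so vg is the middle locus and the order is b – vg – c.
Crossovers in the b–vg interval produce the single-crossover classes B c vg and b C VG (76 + 63 = 139) plus the double crossovers (9).
RF(b–vg) = (139 + 9) / 800 = 148/800 = 0.1850 → 18.5 cM.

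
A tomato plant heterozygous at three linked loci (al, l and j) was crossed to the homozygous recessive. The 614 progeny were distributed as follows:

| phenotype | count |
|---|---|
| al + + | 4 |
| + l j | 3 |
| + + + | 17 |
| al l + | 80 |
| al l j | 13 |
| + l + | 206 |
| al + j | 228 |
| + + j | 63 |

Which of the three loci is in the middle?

j

The two most frequent reciprocal classes, + l + and al + j, are the parental types, so the F1 was + l + / al + j.
The two rarest classes, + l j and al + +, are the double crossovers. Comparing them with the parentals, only the j allele has switched, so j is the middle locus and the order is l – j – al.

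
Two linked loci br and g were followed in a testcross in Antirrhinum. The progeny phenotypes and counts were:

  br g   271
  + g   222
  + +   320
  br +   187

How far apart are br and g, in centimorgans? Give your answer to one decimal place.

40.9 centimorgans

The two most frequent classes, + + (320) and br g (271), are the parental types, so the F1 was + + / br g.
The recombinant classes are + g and br +: 222 + 187 = 409.
Recombination frequency = 409/1000 = 0.4090 ≈ 40.9%, i.e. 40.9 centimorgans.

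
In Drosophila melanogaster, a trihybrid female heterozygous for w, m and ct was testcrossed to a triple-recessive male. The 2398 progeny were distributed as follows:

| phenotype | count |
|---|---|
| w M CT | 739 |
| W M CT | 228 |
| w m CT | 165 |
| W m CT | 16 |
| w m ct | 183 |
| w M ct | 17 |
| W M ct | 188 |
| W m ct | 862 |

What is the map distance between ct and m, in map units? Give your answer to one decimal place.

The two most frequent reciprocal classes, w M CT and W m ct, are the parental types, so the F1 was w M CT / W m ct.
The two rarest classes, w M ct and W m CT, are the double crossovers. Comparing them with the parentals, only the ct allele has switched, so ct is the middle locus and the order is w – ct – m.
Crossovers in the ct–m interval produce the single-crossover classes w m CT and W M ct (165 + 188 = 353) plus the double crossovers (33).
RF(ct–m) = (353 + 33) / 2398 = 386/2398 = 0.1610 → 16.1 map units.

16.1 map units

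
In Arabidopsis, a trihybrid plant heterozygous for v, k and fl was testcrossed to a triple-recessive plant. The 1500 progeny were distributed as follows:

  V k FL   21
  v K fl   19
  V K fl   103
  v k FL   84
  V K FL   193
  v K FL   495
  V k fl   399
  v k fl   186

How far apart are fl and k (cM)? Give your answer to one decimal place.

15.1 cM

The two most frequent reciprocal classes, v K FL and V k fl, are the parental types, so the F1 was v K FL / V k fl.
The two rarest classes, v K fl and V k FL, are the double crossovers. Comparing them with the parentals, only the fl allele has switched, so fl is the middle locus and the order is v – fl – k.
Crossovers in the fl–k interval produce the single-crossover classes v k FL and V K fl (84 + 103 = 187) plus the double crossovers (40).
RF(fl–k) = (187 + 40) / 1500 = 227/1500 = 0.1513 → 15.1 cM.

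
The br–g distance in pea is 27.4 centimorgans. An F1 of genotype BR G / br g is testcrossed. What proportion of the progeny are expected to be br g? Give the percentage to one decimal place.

A map distance of 27.4 centimorgans corresponds to a recombination frequency of 0.274.
The F1 is BR G / br g, so br g is a parental gamete class with expected frequency (1 − r)/2 = 0.726/2 = 0.3630.
That is 0.3630 = 36.3% of the progeny.

36.3%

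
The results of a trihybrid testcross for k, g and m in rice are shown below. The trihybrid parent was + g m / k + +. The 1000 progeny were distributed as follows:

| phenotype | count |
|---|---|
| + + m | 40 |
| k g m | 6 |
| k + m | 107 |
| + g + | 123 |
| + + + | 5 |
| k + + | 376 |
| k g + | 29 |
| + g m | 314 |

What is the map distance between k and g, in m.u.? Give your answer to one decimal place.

The two rarest classes, k g m and + + +, are the double crossovers. Comparing them with the parentals, only the k allele has switched, so k is the middle locus and the order is g – k – m.
Crossovers in the g–k interval produce the single-crossover classes + + m and k g + (40 + 29 = 69) plus the double crossovers (11).
RF(g–k) = (69 + 11) / 1000 = 80/1000 = 0.0800 → 8.0 m.u.

8.0 m.u.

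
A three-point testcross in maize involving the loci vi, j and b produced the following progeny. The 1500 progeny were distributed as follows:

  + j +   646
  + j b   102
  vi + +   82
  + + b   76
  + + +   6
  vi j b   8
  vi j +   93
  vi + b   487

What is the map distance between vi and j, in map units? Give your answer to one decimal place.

The two most frequent reciprocal classes, + j + and vi + b, are the parental types, so the F1 was + j + / vi + b.
The two rarest classes, + + + and vi j b, are the double crossovers. Comparing them with the parentals, only the j allele has switched, so j is the middle locus and the order is b – j – vi.
Crossovers in the j–vi interval produce the single-crossover classes vi j + and + + b (93 + 76 = 169) plus the double crossovers (14).
RF(j–vi) = (169 + 14) / 1500 = 183/1500 = 0.1220 → 12.2 map units.

12.2 map units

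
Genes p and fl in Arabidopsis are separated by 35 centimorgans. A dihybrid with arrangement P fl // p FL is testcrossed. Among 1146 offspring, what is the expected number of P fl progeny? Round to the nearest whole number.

372

A map distance of 35 centimorgans corresponds to a recombination frequency of 0.350.
The F1 is P fl / p FL, so P fl is a parental gamete class with expected frequency (1 − r)/2 = 0.650/2 = 0.3250.
Expected number = 0.3250 × 1146 = 372.45 ≈ 372.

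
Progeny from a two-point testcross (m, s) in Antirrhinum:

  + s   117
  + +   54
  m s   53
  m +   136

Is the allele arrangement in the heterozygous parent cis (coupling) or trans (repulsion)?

The two most frequent classes are + s (117) and m + (136); these are the parental (non-recombinant) types.
So the F1 carried + s on one chromosome and m + on the other — the recessive alleles are on opposite chromosomes (trans / repulsion).

trans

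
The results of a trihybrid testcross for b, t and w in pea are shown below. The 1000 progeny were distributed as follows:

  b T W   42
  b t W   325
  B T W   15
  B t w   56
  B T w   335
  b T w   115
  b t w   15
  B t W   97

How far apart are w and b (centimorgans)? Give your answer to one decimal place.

24.2 centimorgans

The two most frequent reciprocal classes, b t W and B T w, are the parental types, so the F1 was b t W / B T w.
The two rarest classes, b t w and B T W, are the double crossovers. Comparing them with the parentals, only the w allele has switched, so w is the middle locus and the order is t – w – b.
Crossovers in the w–b interval produce the single-crossover classes B t W and b T w (97 + 115 = 212) plus the double crossovers (30).
RF(w–b) = (212 + 30) / 1000 = 242/1000 = 0.2420 → 24.2 centimorgans.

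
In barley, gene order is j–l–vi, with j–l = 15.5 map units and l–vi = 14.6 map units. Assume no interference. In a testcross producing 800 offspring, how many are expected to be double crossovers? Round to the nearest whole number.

18

Map distances give recombination frequencies of 0.155 and 0.146 for the two intervals.
With no interference, expected double-crossover frequency = 0.155 × 0.146 = 0.02263.
Expected number = 0.02263 × 800 = 18.10 ≈ 18.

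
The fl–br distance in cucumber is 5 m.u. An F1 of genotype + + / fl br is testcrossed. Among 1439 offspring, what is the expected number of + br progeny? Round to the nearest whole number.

A map distance of 5 m.u. corresponds to a recombination frequency of 0.050.
The F1 is + + / fl br, so + br is a recombinant gamete class with expected frequency r/2 = 0.050/2 = 0.0250.
Expected number = 0.0250 × 1439 = 35.98 ≈ 36.

36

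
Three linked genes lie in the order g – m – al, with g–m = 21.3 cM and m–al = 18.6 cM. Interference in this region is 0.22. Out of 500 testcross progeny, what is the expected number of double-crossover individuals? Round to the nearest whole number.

15

Map distances give recombination frequencies of 0.213 and 0.186 for the two intervals.
With interference 0.22 (so coincidence = 0.78), expected double-crossover frequency = 0.213 × 0.186 × 0.78 = 0.03090.
Expected number = 0.03090 × 500 = 15.45 ≈ 15.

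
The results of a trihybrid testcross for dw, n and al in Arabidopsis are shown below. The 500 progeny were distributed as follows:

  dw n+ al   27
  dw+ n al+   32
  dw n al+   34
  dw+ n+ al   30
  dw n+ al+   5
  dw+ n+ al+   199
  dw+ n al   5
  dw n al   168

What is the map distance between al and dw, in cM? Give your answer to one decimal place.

The two most frequent reciprocal classes, dw n al and dw+ n+ al+, are the parental types, so the F1 was dw n al / dw+ n+ al+.
The two rarest classes, dw+ n al and dw n+ al+, are the double crossovers. Comparing them with the parentals, only the dw allele has switched, so dw is the middle locus and the order is n – dw – al.
Crossovers in the dw–al interval produce the single-crossover classes dw n al+ and dw+ n+ al (34 + 30 = 64) plus the double crossovers (10).
RF(dw–al) = (64 + 10) / 500 = 74/500 = 0.1480 → 14.8 cM.

14.8 cM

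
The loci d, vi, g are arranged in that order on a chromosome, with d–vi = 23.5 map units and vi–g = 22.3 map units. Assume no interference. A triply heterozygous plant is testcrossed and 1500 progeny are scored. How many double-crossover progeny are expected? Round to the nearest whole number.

Map distances give recombination frequencies of 0.235 and 0.223 for the two intervals.
With no interference, expected double-crossover frequency = 0.235 × 0.223 = 0.05241.
Expected number = 0.05241 × 1500 = 78.61 ≈ 79.

79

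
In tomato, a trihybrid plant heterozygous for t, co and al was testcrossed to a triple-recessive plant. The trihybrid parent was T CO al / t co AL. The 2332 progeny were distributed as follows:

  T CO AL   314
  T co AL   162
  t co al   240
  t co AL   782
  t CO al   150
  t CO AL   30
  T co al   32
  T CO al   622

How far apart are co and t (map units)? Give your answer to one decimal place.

16.0 map units

The two rarest classes, T co al and t CO AL, are the double crossovers. Comparing them with the parentals, only the co allele has switched, so co is the middle locus and the order is t – co – al.
Crossovers in the t–co interval produce the single-crossover classes t CO al and T co AL (150 + 162 = 312) plus the double crossovers (62).
RF(t–co) = (312 + 62) / 2332 = 374/2332 = 0.1604 → 16.0 map units.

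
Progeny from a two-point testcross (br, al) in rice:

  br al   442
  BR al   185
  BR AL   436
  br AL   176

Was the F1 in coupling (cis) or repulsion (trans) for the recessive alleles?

The two most frequent classes are BR AL (436) and br al (442); these are the parental (non-recombinant) types.
So the F1 carried BR AL on one chromosome and br al on the other — the recessive alleles are on the same chromosome (cis / coupling).

cis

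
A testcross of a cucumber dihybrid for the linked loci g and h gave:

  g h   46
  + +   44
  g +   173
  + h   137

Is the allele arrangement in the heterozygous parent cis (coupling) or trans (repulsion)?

The two most frequent classes are + h (137) and g + (173); these are the parental (non-recombinant) types.
So the F1 carried + h on one chromosome and g + on the other — the recessive alleles are on opposite chromosomes (trans / repulsion).

trans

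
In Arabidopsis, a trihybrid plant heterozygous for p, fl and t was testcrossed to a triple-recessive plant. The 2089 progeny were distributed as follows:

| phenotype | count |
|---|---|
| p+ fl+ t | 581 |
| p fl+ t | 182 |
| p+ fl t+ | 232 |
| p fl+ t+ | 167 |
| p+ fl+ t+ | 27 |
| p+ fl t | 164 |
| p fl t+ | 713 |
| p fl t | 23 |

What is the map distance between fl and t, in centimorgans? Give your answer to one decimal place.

18.2 centimorgans

The two most frequent reciprocal classes, p fl t+ and p+ fl+ t, are the parental types, so the F1 was p fl t+ / p+ fl+ t.
The two rarest classes, p fl t and p+ fl+ t+, are the double crossovers. Comparing them with the parentals, only the t allele has switched, so t is the middle locus and the order is fl – t – p.
Crossovers in the fl–t interval produce the single-crossover classes p fl+ t+ and p+ fl t (167 + 164 = 331) plus the double crossovers (50).
RF(fl–t) = (331 + 50) / 2089 = 381/2089 = 0.1824 → 18.2 centimorgans.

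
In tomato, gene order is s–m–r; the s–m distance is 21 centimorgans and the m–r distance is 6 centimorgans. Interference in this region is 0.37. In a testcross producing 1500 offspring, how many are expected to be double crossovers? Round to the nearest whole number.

Map distances give recombination frequencies of 0.210 and 0.060 for the two intervals.
With interference 0.37 (so coincidence = 0.63), expected double-crossover frequency = 0.210 × 0.060 × 0.63 = 0.00794.
Expected number = 0.00794 × 1500 = 11.91 ≈ 12.

12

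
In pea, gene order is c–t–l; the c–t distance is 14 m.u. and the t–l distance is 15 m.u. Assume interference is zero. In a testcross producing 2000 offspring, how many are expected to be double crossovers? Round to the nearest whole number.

42

Map distances give recombination frequencies of 0.140 and 0.150 for the two intervals.
With no interference, expected double-crossover frequency = 0.140 × 0.150 = 0.02100.
Expected number = 0.02100 × 2000 = 42.00 ≈ 42.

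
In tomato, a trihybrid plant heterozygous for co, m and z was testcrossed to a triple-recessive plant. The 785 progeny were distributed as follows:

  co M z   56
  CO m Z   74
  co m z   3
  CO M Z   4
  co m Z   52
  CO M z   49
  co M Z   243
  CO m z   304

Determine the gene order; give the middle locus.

The two most frequent reciprocal classes, CO m z and co M Z, are the parental types, so the F1 was CO m z / co M Z.
The two rarest classes, co m z and CO M Z, are the double crossovers. Comparing them with the parentals, only the co allele has switched, so co is the middle locus and the order is m – co – z.

co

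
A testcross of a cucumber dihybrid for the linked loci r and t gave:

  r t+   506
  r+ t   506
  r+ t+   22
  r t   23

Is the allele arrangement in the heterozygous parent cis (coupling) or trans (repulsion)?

trans

The two most frequent classes are r+ t (506) and r t+ (506); these are the parental (non-recombinant) types.
So the F1 carried r+ t on one chromosome and r t+ on the other — the recessive alleles are on opposite chromosomes (trans / repulsion).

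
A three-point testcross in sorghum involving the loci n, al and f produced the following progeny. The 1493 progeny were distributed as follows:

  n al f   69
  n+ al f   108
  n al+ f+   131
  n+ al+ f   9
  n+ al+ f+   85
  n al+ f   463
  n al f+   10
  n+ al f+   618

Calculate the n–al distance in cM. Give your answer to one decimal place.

The two most frequent reciprocal classes, n al+ f and n+ al f+, are the parental types, so the F1 was n al+ f / n+ al f+.
The two rarest classes, n+ al+ f and n al f+, are the double crossovers. Comparing them with the parentals, only the n allele has switched, so n is the middle locus and the order is al – n – f.
Crossovers in the al–n interval produce the single-crossover classes n al f and n+ al+ f+ (69 + 85 = 154) plus the double crossovers (19).
RF(al–n) = (154 + 19) / 1493 = 173/1493 = 0.1159 → 11.6 cM.

11.6 cM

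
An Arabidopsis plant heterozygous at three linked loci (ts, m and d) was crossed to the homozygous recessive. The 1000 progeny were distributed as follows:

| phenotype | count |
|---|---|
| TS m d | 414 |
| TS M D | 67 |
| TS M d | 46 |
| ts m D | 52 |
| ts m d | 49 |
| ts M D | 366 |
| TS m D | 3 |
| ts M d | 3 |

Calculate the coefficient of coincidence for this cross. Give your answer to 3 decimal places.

0.473

The two most frequent reciprocal classes, TS m d and ts M D, are the parental types, so the F1 was TS m d / ts M D.
The two rarest classes, TS m D and ts M d, are the double crossovers. Comparing them with the parentals, only the d allele has switched, so d is the middle locus and the order is ts – d – m.
ts–d: (116 + 6)/1000 = 0.1220; d–m: (98 + 6)/1000 = 0.1040.
Expected DCO frequency = 0.1220 × 0.1040 ≈ 0.01269; observed = 6/1000 ≈ 0.00600.
Coefficient of coincidence = 0.00600/0.01269 ≈ 0.473.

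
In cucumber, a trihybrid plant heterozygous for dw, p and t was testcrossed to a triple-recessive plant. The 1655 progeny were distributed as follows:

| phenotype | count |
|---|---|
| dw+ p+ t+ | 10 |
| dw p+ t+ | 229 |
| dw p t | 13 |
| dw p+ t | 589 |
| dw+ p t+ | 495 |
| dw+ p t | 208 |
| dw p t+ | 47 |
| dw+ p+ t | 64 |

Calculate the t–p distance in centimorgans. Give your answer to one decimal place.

27.8 centimorgans

The two most frequent reciprocal classes, dw p+ t and dw+ p t+, are the parental types, so the F1 was dw p+ t / dw+ p t+.
The two rarest classes, dw p t and dw+ p+ t+, are the double crossovers. Comparing them with the parentals, only the p allele has switched, so p is the middle locus and the order is dw – p – t.
Crossovers in the p–t interval produce the single-crossover classes dw p+ t+ and dw+ p t (229 + 208 = 437) plus the double crossovers (23).
RF(p–t) = (437 + 23) / 1655 = 460/1655 = 0.2779 → 27.8 centimorgans.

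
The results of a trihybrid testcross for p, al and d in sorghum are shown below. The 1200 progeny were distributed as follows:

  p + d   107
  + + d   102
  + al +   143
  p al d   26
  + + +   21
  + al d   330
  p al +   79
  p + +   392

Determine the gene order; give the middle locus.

p

The two most frequent reciprocal classes, + al d and p + +, are the parental types, so the F1 was + al d / p + +.
The two rarest classes, p al d and + + +, are the double crossovers. Comparing them with the parentals, only the p allele has switched, so p is the middle locus and the order is d – p – al.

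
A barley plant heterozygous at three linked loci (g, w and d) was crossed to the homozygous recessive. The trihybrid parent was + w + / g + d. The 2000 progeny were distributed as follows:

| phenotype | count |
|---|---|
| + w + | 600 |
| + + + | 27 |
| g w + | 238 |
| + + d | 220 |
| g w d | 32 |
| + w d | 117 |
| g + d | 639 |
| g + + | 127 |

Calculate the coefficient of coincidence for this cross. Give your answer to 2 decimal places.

The two rarest classes, + + + and g w d, are the double crossovers. Comparing them with the parentals, only the w allele has switched, so w is the middle locus and the order is d – w – g.
d–w: (244 + 59)/2000 = 0.1515; w–g: (458 + 59)/2000 = 0.2585.
Expected DCO frequency = 0.1515 × 0.2585 ≈ 0.03916; observed = 59/2000 ≈ 0.02950.
Coefficient of coincidence = 0.02950/0.03916 ≈ 0.75.

0.75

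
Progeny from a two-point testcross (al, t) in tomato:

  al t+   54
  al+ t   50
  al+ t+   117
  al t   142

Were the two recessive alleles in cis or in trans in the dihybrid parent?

cis

The two most frequent classes are al+ t+ (117) and al t (142); these are the parental (non-recombinant) types.
So the F1 carried al+ t+ on one chromosome and al t on the other — the recessive alleles are on the same chromosome (cis / coupling).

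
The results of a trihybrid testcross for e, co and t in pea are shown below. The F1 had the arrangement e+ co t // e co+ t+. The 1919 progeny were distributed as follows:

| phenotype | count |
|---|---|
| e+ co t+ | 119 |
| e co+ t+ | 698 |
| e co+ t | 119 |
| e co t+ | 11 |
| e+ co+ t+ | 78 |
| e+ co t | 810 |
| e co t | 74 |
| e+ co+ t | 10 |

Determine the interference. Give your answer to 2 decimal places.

0.10

The two rarest classes, e+ co+ t and e co t+, are the double crossovers. Comparing them with the parentals, only the co allele has switched, so co is the middle locus and the order is t – co – e.
t–co: (238 + 21)/1919 = 0.1350; co–e: (152 + 21)/1919 = 0.0902.
Expected DCO frequency = 0.1350 × 0.0902 ≈ 0.01218; observed = 21/1919 ≈ 0.01094.
Coefficient of coincidence = 0.01094/0.01218 ≈ 0.90; interference = 1 − 0.90 = 0.10.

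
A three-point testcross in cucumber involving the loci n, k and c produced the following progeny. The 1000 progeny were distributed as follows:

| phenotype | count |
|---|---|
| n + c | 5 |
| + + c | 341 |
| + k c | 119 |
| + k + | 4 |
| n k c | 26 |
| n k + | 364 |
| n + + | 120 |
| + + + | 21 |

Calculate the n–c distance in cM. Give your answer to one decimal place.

The two most frequent reciprocal classes, n k + and + + c, are the parental types, so the F1 was n k + / + + c.
The two rarest classes, + k + and n + c, are the double crossovers. Comparing them with the parentals, only the n allele has switched, so n is the middle locus and the order is k – n – c.
Crossovers in the n–c interval produce the single-crossover classes n k c and + + + (26 + 21 = 47) plus the double crossovers (9).
RF(n–c) = (47 + 9) / 1000 = 56/1000 = 0.0560 → 5.6 cM.

5.6 cM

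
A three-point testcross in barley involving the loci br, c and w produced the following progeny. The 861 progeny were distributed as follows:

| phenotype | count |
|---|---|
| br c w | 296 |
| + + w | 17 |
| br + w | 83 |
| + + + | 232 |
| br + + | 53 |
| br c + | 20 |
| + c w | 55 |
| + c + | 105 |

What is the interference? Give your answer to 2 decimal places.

The two most frequent reciprocal classes, + + + and br c w, are the parental types, so the F1 was + + + / br c w.
The two rarest classes, + + w and br c +, are the double crossovers. Comparing them with the parentals, only the w allele has switched, so w is the middle locus and the order is br – w – c.
br–w: (108 + 37)/861 = 0.1684; w–c: (188 + 37)/861 = 0.2613.
Expected DCO frequency = 0.1684 × 0.2613 ≈ 0.04400; observed = 37/861 ≈ 0.04297.
Coefficient of coincidence = 0.04297/0.04400 ≈ 0.98; interference = 1 − 0.98 = 0.02.

0.02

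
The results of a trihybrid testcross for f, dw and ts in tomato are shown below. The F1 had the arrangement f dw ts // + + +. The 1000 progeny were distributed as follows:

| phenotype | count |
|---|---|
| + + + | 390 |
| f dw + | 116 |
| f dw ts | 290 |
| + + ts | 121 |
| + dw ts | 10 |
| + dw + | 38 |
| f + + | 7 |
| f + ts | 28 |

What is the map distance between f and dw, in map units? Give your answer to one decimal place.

8.3 map units

The two rarest classes, + dw ts and f + +, are the double crossovers. Comparing them with the parentals, only the f allele has switched, so f is the middle locus and the order is ts – f – dw.
Crossovers in the f–dw interval produce the single-crossover classes f + ts and + dw + (28 + 38 = 66) plus the double crossovers (17).
RF(f–dw) = (66 + 17) / 1000 = 83/1000 = 0.0830 → 8.3 map units.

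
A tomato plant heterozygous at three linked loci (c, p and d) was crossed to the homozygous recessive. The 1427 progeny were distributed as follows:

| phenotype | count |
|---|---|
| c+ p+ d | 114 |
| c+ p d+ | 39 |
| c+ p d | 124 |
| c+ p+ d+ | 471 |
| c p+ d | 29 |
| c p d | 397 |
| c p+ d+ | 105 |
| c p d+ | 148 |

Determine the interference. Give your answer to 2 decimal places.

0.01

The two most frequent reciprocal classes, c+ p+ d+ and c p d, are the parental types, so the F1 was c+ p+ d+ / c p d.
The two rarest classes, c+ p d+ and c p+ d, are the double crossovers. Comparing them with the parentals, only the p allele has switched, so p is the middle locus and the order is d – p – c.
d–p: (262 + 68)/1427 = 0.2313; p–c: (229 + 68)/1427 = 0.2081.
Expected DCO frequency = 0.2313 × 0.2081 ≈ 0.04813; observed = 68/1427 ≈ 0.04765.
Coefficient of coincidence = 0.04765/0.04813 ≈ 0.99; interference = 1 − 0.99 = 0.01.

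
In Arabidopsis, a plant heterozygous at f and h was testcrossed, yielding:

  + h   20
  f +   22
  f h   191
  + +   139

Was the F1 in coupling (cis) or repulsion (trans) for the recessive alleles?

The two most frequent classes are + + (139) and f h (191); these are the parental (non-recombinant) types.
So the F1 carried + + on one chromosome and f h on the other — the recessive alleles are on the same chromosome (cis / coupling).

cis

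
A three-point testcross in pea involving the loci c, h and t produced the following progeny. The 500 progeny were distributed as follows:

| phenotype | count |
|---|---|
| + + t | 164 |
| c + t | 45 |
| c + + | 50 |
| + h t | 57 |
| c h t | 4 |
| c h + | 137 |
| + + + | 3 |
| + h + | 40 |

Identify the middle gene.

The two most frequent reciprocal classes, c h + and + + t, are the parental types, so the F1 was c h + / + + t.
The two rarest classes, c h t and + + +, are the double crossovers. Comparing them with the parentals, only the t allele has switched, so t is the middle locus and the order is c – t – h.

t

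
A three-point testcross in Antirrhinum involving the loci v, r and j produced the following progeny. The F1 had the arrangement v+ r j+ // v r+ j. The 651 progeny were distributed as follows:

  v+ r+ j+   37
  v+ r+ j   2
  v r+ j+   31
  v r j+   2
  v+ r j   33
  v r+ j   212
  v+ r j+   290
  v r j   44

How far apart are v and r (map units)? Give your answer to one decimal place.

The two rarest classes, v r j+ and v+ r+ j, are the double crossovers. Comparing them with the parentals, only the v allele has switched, so v is the middle locus and the order is r – v – j.
Crossovers in the r–v interval produce the single-crossover classes v+ r+ j+ and v r j (37 + 44 = 81) plus the double crossovers (4).
RF(r–v) = (81 + 4) / 651 = 85/651 = 0.1306 → 13.1 map units.

13.1 map units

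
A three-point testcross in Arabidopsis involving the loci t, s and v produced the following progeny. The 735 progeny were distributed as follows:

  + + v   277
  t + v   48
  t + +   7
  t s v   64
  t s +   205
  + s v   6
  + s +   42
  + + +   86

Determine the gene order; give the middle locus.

s

The two most frequent reciprocal classes, + + v and t s +, are the parental types, so the F1 was + + v / t s +.
The two rarest classes, + s v and t + +, are the double crossovers. Comparing them with the parentals, only the s allele has switched, so s is the middle locus and the order is t – s – v.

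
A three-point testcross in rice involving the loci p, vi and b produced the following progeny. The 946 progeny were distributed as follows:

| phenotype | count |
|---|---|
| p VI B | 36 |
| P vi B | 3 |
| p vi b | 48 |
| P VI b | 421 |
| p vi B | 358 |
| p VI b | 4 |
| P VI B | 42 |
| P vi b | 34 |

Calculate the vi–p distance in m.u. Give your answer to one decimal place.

8.1 m.u.

The two most frequent reciprocal classes, p vi B and P VI b, are the parental types, so the F1 was p vi B / P VI b.
The two rarest classes, P vi B and p VI b, are the double crossovers. Comparing them with the parentals, only the p allele has switched, so p is the middle locus and the order is b – p – vi.
Crossovers in the p–vi interval produce the single-crossover classes p VI B and P vi b (36 + 34 = 70) plus the double crossovers (7).
RF(p–vi) = (70 + 7) / 946 = 77/946 = 0.0814 → 8.1 m.u.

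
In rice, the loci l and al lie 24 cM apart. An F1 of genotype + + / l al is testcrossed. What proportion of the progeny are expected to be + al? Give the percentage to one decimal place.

A map distance of 24 cM corresponds to a recombination frequency of 0.240.
The F1 is + + / l al, so + al is a recombinant gamete class with expected frequency r/2 = 0.240/2 = 0.1200.
That is 0.1200 = 12.0% of the progeny.

12.0%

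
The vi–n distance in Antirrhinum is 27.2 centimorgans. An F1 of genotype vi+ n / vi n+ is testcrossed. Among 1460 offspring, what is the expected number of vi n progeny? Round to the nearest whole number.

A map distance of 27.2 centimorgans corresponds to a recombination frequency of 0.272.
The F1 is vi+ n / vi n+, so vi n is a recombinant gamete class with expected frequency r/2 = 0.272/2 = 0.1360.
Expected number = 0.1360 × 1460 = 198.56 ≈ 199.

199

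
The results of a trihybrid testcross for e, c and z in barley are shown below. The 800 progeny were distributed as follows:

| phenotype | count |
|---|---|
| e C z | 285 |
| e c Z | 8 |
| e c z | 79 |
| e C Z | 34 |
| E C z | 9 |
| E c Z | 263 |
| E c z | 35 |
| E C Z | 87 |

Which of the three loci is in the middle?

e

The two most frequent reciprocal classes, E c Z and e C z, are the parental types, so the F1 was E c Z / e C z.
The two rarest classes, e c Z and E C z, are the double crossovers. Comparing them with the parentals, only the e allele has switched, so e is the middle locus and the order is z – e – c.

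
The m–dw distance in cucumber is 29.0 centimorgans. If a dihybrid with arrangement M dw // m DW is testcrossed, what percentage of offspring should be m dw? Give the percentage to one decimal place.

A map distance of 29.0 centimorgans corresponds to a recombination frequency of 0.290.
The F1 is M dw / m DW, so m dw is a recombinant gamete class with expected frequency r/2 = 0.290/2 = 0.1450.
That is 0.1450 = 14.5% of the progeny.

14.5%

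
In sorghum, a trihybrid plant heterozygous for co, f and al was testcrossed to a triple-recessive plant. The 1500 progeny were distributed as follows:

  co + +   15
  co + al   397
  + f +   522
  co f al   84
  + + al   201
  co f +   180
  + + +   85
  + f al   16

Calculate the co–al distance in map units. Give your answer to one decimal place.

The two most frequent reciprocal classes, co + al and + f +, are the parental types, so the F1 was co + al / + f +.
The two rarest classes, co + + and + f al, are the double crossovers. Comparing them with the parentals, only the al allele has switched, so al is the middle locus and the order is f – al – co.
Crossovers in the al–co interval produce the single-crossover classes + + al and co f + (201 + 180 = 381) plus the double crossovers (31).
RF(al–co) = (381 + 31) / 1500 = 412/1500 = 0.2747 → 27.5 map units.

27.5 map units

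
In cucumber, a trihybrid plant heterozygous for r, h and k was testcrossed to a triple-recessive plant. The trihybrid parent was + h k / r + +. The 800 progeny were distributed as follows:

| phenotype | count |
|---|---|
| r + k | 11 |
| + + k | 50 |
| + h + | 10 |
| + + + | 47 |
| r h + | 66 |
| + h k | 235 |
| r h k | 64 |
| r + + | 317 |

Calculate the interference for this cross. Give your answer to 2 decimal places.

0.07

The two rarest classes, + h + and r + k, are the double crossovers. Comparing them with the parentals, only the k allele has switched, so k is the middle locus and the order is h – k – r.
h–k: (116 + 21)/800 = 0.1713; k–r: (111 + 21)/800 = 0.1650.
Expected DCO frequency = 0.1713 × 0.1650 ≈ 0.02826; observed = 21/800 ≈ 0.02625.
Coefficient of coincidence = 0.02625/0.02826 ≈ 0.93; interference = 1 − 0.93 = 0.07.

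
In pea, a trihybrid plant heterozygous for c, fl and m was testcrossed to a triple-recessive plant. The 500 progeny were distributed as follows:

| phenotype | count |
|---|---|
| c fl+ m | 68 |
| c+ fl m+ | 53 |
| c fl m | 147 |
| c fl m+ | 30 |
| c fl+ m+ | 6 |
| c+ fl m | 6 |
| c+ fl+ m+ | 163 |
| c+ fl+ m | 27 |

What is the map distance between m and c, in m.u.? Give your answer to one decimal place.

13.8 m.u.

The two most frequent reciprocal classes, c+ fl+ m+ and c fl m, are the parental types, so the F1 was c+ fl+ m+ / c fl m.
The two rarest classes, c fl+ m+ and c+ fl m, are the double crossovers. Comparing them with the parentals, only the c allele has switched, so c is the middle locus and the order is fl – c – m.
Crossovers in the c–m interval produce the single-crossover classes c+ fl+ m and c fl m+ (27 + 30 = 57) plus the double crossovers (12).
RF(c–m) = (57 + 12) / 500 = 69/500 = 0.1380 → 13.8 m.u.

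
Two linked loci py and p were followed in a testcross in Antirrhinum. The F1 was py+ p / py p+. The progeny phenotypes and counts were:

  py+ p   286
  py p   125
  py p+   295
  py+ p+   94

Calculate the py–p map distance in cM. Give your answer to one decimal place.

27.4 cM

The recombinant classes are py+ p+ and py p: 94 + 125 = 219.
Recombination frequency = 219/800 = 0.2737 ≈ 27.4%, i.e. 27.4 cM.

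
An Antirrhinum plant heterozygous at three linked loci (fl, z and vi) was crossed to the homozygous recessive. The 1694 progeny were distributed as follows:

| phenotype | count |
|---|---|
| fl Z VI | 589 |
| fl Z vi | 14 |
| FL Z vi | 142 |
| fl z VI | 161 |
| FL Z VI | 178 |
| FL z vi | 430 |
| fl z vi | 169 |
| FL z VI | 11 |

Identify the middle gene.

vi

The two most frequent reciprocal classes, FL z vi and fl Z VI, are the parental types, so the F1 was FL z vi / fl Z VI.
The two rarest classes, FL z VI and fl Z vi, are the double crossovers. Comparing them with the parentals, only the vi allele has switched, so vi is the middle locus and the order is fl – vi – z.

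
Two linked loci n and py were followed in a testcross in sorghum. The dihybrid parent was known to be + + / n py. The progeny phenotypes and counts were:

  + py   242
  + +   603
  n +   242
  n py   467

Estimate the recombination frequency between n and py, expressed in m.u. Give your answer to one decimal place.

The recombinant classes are + py and n +: 242 + 242 = 484.
Recombination frequency = 484/1554 = 0.3115 ≈ 31.1%, i.e. 31.1 m.u.

31.1 m.u.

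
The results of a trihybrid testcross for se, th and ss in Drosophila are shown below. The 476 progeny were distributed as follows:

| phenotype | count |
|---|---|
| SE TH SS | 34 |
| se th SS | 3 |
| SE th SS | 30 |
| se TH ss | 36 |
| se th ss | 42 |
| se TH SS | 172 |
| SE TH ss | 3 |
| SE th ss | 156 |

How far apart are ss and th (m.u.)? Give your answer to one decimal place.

15.1 m.u.

The two most frequent reciprocal classes, SE th ss and se TH SS, are the parental types, so the F1 was SE th ss / se TH SS.
The two rarest classes, SE TH ss and se th SS, are the double crossovers. Comparing them with the parentals, only the th allele has switched, so th is the middle locus and the order is ss – th – se.
Crossovers in the ss–th interval produce the single-crossover classes SE th SS and se TH ss (30 + 36 = 66) plus the double crossovers (6).
RF(ss–th) = (66 + 6) / 476 = 72/476 = 0.1513 → 15.1 m.u.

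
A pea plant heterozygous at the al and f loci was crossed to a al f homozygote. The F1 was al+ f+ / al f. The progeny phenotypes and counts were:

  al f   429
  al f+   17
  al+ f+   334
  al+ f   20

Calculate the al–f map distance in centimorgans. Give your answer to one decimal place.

4.6 centimorgans

The recombinant classes are al+ f and al f+: 20 + 17 = 37.
Recombination frequency = 37/800 = 0.0462 ≈ 4.6%, i.e. 4.6 centimorgans.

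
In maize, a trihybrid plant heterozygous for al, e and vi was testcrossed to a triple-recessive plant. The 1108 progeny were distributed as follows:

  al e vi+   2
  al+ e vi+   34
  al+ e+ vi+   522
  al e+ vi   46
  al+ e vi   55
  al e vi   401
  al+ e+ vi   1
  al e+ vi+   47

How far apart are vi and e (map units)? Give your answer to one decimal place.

7.5 map units

The two most frequent reciprocal classes, al e vi and al+ e+ vi+, are the parental types, so the F1 was al e vi / al+ e+ vi+.
The two rarest classes, al e vi+ and al+ e+ vi, are the double crossovers. Comparing them with the parentals, only the vi allele has switched, so vi is the middle locus and the order is e – vi – al.
Crossovers in the e–vi interval produce the single-crossover classes al e+ vi and al+ e vi+ (46 + 34 = 80) plus the double crossovers (3).
RF(e–vi) = (80 + 3) / 1108 = 83/1108 = 0.0749 → 7.5 map units.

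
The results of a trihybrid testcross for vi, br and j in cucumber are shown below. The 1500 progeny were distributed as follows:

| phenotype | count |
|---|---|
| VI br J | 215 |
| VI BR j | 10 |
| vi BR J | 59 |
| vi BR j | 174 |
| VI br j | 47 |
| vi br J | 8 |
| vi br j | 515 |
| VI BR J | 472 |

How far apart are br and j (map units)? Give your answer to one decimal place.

The two most frequent reciprocal classes, VI BR J and vi br j, are the parental types, so the F1 was VI BR J / vi br j.
The two rarest classes, VI BR j and vi br J, are the double crossovers. Comparing them with the parentals, only the j allele has switched, so j is the middle locus and the order is vi – j – br.
Crossovers in the j–br interval produce the single-crossover classes VI br J and vi BR j (215 + 174 = 389) plus the double crossovers (18).
RF(j–br) = (389 + 18) / 1500 = 407/1500 = 0.2713 → 27.1 map units.

27.1 map units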